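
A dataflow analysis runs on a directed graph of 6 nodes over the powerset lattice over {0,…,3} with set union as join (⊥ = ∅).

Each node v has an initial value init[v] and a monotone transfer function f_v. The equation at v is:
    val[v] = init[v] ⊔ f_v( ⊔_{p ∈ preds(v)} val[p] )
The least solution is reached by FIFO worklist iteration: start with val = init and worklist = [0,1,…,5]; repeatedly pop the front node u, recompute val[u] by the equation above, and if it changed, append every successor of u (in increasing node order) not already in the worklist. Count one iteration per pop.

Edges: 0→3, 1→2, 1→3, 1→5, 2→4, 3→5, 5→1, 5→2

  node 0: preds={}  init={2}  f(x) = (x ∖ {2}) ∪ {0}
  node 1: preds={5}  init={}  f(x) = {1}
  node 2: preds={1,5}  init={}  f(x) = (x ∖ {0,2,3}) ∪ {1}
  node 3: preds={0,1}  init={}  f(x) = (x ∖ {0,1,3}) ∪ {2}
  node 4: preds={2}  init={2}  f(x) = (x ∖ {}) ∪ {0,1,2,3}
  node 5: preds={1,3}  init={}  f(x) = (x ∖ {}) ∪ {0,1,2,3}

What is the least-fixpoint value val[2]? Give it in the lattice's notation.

Trace (8 dequeues):
  [1] u=0 | in {} | out {0,2} | prev {2} | push {}
  [2] u=1 | in {} | out {1} | prev {} | push {}
  [3] u=2 | in {1} | out {1} | prev {} | push {}
  [4] u=3 | in {0,1,2} | out {2} | prev {} | push {}
  [5] u=4 | in {1} | out {0,1,2,3} | prev {2} | push {}
  [6] u=5 | in {1,2} | out {0,1,2,3} | prev {} | push {1,2}
  [7] u=1 | in {0,1,2,3} | out {1} | ==
  [8] u=2 | in {0,1,2,3} | out {1} | ==

Converged values:
  [0] {0,2}
  [1] {1}
  [2] {1}
  [3] {2}
  [4] {0,1,2,3}
  [5] {0,1,2,3}

{1}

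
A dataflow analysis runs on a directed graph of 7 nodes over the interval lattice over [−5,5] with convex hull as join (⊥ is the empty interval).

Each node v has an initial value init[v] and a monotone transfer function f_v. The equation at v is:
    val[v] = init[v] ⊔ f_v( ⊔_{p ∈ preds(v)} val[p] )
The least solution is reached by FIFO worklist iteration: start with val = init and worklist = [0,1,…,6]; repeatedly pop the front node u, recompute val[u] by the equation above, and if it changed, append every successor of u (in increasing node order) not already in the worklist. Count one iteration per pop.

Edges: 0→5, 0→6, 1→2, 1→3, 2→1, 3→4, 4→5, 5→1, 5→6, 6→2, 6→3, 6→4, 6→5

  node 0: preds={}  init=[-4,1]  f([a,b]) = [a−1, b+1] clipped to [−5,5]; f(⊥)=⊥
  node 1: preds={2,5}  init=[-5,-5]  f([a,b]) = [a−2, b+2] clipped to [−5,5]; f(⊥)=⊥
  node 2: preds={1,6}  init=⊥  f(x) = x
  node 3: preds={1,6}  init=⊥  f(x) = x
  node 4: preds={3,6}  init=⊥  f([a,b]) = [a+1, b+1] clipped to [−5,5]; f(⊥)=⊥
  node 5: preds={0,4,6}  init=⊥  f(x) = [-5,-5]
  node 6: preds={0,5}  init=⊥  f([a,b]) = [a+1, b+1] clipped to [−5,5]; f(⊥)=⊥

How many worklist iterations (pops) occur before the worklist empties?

22

Trace (22 dequeues):
  [1] u=0 | in ⊥ | out [-4,1] | ==
  [2] u=1 | in ⊥ | out [-5,-5] | ==
  [3] u=2 | in [-5,-5] | out [-5,-5] | prev ⊥ | push {1}
  [4] u=3 | in [-5,-5] | out [-5,-5] | prev ⊥ | push {}
  [5] u=4 | in [-5,-5] | out [-4,-4] | prev ⊥ | push {}
  [6] u=5 | in [-4,1] | out [-5,-5] | prev ⊥ | push {}
  [7] u=6 | in [-5,1] | out [-4,2] | prev ⊥ | push {2,3,4,5}
  [8] u=1 | in [-5,-5] | out [-5,-3] | prev [-5,-5] | push {}
  [9] u=2 | in [-5,2] | out [-5,2] | prev [-5,-5] | push {1}
  [10] u=3 | in [-5,2] | out [-5,2] | prev [-5,-5] | push {}
  [11] u=4 | in [-5,2] | out [-4,3] | prev [-4,-4] | push {}
  [12] u=5 | in [-4,3] | out [-5,-5] | ==
  [13] u=1 | in [-5,2] | out [-5,4] | prev [-5,-3] | push {2,3}
  [14] u=2 | in [-5,4] | out [-5,4] | prev [-5,2] | push {1}
  [15] u=3 | in [-5,4] | out [-5,4] | prev [-5,2] | push {4}
  [16] u=1 | in [-5,4] | out [-5,5] | prev [-5,4] | push {2,3}
  [17] u=4 | in [-5,4] | out [-4,5] | prev [-4,3] | push {5}
  [18] u=2 | in [-5,5] | out [-5,5] | prev [-5,4] | push {1}
  [19] u=3 | in [-5,5] | out [-5,5] | prev [-5,4] | push {4}
  [20] u=5 | in [-4,5] | out [-5,-5] | ==
  [21] u=1 | in [-5,5] | out [-5,5] | ==
  [22] u=4 | in [-5,5] | out [-4,5] | ==

Converged values:
  [0] [-4,1]
  [1] [-5,5]
  [2] [-5,5]
  [3] [-5,5]
  [4] [-4,5]
  [5] [-5,-5]
  [6] [-4,2]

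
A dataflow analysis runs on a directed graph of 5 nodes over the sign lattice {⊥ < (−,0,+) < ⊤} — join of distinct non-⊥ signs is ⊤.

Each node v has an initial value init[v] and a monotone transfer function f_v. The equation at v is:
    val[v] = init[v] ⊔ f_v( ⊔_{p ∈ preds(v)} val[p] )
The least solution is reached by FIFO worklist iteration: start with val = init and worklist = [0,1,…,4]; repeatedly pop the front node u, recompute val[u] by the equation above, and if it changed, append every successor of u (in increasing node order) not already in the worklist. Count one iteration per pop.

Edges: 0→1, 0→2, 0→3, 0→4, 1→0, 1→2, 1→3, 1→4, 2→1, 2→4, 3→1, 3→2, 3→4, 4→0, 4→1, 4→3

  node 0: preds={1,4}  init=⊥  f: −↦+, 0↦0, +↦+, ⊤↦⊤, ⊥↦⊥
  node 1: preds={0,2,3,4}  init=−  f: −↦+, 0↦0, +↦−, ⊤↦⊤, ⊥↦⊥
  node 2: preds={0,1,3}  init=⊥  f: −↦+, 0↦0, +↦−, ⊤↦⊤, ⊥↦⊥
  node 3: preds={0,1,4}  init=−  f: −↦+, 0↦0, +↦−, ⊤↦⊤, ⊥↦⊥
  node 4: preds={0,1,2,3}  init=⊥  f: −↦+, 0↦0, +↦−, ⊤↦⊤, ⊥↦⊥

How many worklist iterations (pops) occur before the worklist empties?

10

Worklist (10 pops):
  #1 pop 0: in=− → + (was ⊥); enqueue []
  #2 pop 1: in=⊤ → ⊤ (was −); enqueue [0]
  #3 pop 2: in=⊤ → ⊤ (was ⊥); enqueue [1]
  #4 pop 3: in=⊤ → ⊤ (was −); enqueue [2]
  #5 pop 4: in=⊤ → ⊤ (was ⊥); enqueue [3]
  #6 pop 0: in=⊤ → ⊤ (was +); enqueue [4]
  #7 pop 1: in=⊤ → ⊤ (no change)
  #8 pop 2: in=⊤ → ⊤ (no change)
  #9 pop 3: in=⊤ → ⊤ (no change)
  #10 pop 4: in=⊤ → ⊤ (no change)

Fixpoint:
  val[0] = ⊤
  val[1] = ⊤
  val[2] = ⊤
  val[3] = ⊤
  val[4] = ⊤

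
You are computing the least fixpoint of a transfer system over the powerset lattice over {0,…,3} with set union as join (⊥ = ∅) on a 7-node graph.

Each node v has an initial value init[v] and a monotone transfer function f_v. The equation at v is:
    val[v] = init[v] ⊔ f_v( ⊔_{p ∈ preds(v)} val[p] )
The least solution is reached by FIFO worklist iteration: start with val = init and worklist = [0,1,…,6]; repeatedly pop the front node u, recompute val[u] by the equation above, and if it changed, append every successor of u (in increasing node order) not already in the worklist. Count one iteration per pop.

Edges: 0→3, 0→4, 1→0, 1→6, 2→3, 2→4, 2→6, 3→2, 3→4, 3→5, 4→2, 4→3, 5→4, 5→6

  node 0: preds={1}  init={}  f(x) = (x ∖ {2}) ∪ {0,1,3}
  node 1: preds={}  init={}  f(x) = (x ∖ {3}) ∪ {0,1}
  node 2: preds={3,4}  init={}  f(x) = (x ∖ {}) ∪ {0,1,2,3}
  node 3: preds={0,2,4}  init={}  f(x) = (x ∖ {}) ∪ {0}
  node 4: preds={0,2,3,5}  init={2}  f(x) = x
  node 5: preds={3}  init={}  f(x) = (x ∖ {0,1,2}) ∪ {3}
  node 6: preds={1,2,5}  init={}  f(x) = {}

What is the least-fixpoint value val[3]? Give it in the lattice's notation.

Iteration log — 11 steps:
  step 1. node 0  ⊔preds={}  new={0,1,3}  old={}  +wl: 
  step 2. node 1  ⊔preds={}  new={0,1}  old={}  +wl: 0
  step 3. node 2  ⊔preds={2}  new={0,1,2,3}  old={}  +wl: 
  step 4. node 3  ⊔preds={0,1,2,3}  new={0,1,2,3}  old={}  +wl: 2
  step 5. node 4  ⊔preds={0,1,2,3}  new={0,1,2,3}  old={2}  +wl: 3
  step 6. node 5  ⊔preds={0,1,2,3}  new={3}  old={}  +wl: 4
  step 7. node 6  ⊔preds={0,1,2,3}  new={}  stable
  step 8. node 0  ⊔preds={0,1}  new={0,1,3}  stable
  step 9. node 2  ⊔preds={0,1,2,3}  new={0,1,2,3}  stable
  step 10. node 3  ⊔preds={0,1,2,3}  new={0,1,2,3}  stable
  step 11. node 4  ⊔preds={0,1,2,3}  new={0,1,2,3}  stable

Least fixpoint reached:
  node 0: {0,1,3}
  node 1: {0,1}
  node 2: {0,1,2,3}
  node 3: {0,1,2,3}
  node 4: {0,1,2,3}
  node 5: {3}
  node 6: {}

{0,1,2,3}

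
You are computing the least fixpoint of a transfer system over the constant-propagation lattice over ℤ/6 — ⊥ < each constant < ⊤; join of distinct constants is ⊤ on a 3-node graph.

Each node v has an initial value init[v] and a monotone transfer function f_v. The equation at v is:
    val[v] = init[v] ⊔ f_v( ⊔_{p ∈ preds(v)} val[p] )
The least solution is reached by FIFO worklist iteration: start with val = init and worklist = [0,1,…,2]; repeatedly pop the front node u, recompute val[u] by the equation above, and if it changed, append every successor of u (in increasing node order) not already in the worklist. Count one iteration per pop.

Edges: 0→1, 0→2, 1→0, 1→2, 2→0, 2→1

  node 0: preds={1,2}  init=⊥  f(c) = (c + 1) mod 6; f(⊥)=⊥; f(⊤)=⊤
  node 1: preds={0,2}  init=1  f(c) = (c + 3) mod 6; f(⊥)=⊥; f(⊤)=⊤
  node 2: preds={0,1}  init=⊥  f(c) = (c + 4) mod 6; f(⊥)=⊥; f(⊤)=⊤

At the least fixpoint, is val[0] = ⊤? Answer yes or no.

yes

Iteration log — 6 steps:
  step 1. node 0  ⊔preds=1  new=2  old=⊥  +wl: 
  step 2. node 1  ⊔preds=2  new=⊤  old=1  +wl: 0
  step 3. node 2  ⊔preds=⊤  new=⊤  old=⊥  +wl: 1
  step 4. node 0  ⊔preds=⊤  new=⊤  old=2  +wl: 2
  step 5. node 1  ⊔preds=⊤  new=⊤  stable
  step 6. node 2  ⊔preds=⊤  new=⊤  stable

Least fixpoint reached:
  node 0: ⊤
  node 1: ⊤
  node 2: ⊤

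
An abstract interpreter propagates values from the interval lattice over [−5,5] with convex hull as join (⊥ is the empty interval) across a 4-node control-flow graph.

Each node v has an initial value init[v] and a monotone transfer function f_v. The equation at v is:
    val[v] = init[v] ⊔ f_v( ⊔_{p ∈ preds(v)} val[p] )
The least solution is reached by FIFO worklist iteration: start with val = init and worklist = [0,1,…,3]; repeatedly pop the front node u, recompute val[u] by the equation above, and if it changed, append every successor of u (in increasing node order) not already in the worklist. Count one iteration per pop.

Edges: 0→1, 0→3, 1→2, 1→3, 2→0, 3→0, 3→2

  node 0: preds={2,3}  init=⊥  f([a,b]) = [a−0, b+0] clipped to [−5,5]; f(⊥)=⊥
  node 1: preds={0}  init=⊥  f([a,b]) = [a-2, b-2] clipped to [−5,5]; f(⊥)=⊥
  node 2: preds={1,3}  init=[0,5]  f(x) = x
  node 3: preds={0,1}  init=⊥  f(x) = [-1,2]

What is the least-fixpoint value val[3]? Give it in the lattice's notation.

[-1,2]

Worklist (16 pops):
  #1 pop 0: in=[0,5] → [0,5] (was ⊥); enqueue []
  #2 pop 1: in=[0,5] → [-2,3] (was ⊥); enqueue []
  #3 pop 2: in=[-2,3] → [-2,5] (was [0,5]); enqueue [0]
  #4 pop 3: in=[-2,5] → [-1,2] (was ⊥); enqueue [2]
  #5 pop 0: in=[-2,5] → [-2,5] (was [0,5]); enqueue [1,3]
  #6 pop 2: in=[-2,3] → [-2,5] (no change)
  #7 pop 1: in=[-2,5] → [-4,3] (was [-2,3]); enqueue [2]
  #8 pop 3: in=[-4,5] → [-1,2] (no change)
  #9 pop 2: in=[-4,3] → [-4,5] (was [-2,5]); enqueue [0]
  #10 pop 0: in=[-4,5] → [-4,5] (was [-2,5]); enqueue [1,3]
  #11 pop 1: in=[-4,5] → [-5,3] (was [-4,3]); enqueue [2]
  #12 pop 3: in=[-5,5] → [-1,2] (no change)
  #13 pop 2: in=[-5,3] → [-5,5] (was [-4,5]); enqueue [0]
  #14 pop 0: in=[-5,5] → [-5,5] (was [-4,5]); enqueue [1,3]
  #15 pop 1: in=[-5,5] → [-5,3] (no change)
  #16 pop 3: in=[-5,5] → [-1,2] (no change)

Fixpoint:
  val[0] = [-5,5]
  val[1] = [-5,3]
  val[2] = [-5,5]
  val[3] = [-1,2]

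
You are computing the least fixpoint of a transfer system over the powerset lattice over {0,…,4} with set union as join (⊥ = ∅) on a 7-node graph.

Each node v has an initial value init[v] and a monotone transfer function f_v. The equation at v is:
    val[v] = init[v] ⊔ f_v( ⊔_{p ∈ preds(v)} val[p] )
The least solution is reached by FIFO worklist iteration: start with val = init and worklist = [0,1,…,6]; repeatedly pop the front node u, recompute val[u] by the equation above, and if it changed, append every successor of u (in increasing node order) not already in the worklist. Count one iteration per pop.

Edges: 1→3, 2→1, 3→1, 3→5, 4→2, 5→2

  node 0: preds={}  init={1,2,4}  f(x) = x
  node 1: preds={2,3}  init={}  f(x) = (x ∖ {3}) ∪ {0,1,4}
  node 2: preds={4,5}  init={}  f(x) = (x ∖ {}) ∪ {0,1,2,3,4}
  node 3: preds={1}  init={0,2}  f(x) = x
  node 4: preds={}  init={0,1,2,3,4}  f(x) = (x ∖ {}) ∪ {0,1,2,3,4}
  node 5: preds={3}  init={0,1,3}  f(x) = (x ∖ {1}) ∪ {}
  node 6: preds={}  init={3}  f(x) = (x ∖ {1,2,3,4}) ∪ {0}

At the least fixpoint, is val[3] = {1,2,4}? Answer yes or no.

Iteration log — 9 steps:
  step 1. node 0  ⊔preds={}  new={1,2,4}  stable
  step 2. node 1  ⊔preds={0,2}  new={0,1,2,4}  old={}  +wl: 
  step 3. node 2  ⊔preds={0,1,2,3,4}  new={0,1,2,3,4}  old={}  +wl: 1
  step 4. node 3  ⊔preds={0,1,2,4}  new={0,1,2,4}  old={0,2}  +wl: 
  step 5. node 4  ⊔preds={}  new={0,1,2,3,4}  stable
  step 6. node 5  ⊔preds={0,1,2,4}  new={0,1,2,3,4}  old={0,1,3}  +wl: 2
  step 7. node 6  ⊔preds={}  new={0,3}  old={3}  +wl: 
  step 8. node 1  ⊔preds={0,1,2,3,4}  new={0,1,2,4}  stable
  step 9. node 2  ⊔preds={0,1,2,3,4}  new={0,1,2,3,4}  stable

Least fixpoint reached:
  node 0: {1,2,4}
  node 1: {0,1,2,4}
  node 2: {0,1,2,3,4}
  node 3: {0,1,2,4}
  node 4: {0,1,2,3,4}
  node 5: {0,1,2,3,4}
  node 6: {0,3}

no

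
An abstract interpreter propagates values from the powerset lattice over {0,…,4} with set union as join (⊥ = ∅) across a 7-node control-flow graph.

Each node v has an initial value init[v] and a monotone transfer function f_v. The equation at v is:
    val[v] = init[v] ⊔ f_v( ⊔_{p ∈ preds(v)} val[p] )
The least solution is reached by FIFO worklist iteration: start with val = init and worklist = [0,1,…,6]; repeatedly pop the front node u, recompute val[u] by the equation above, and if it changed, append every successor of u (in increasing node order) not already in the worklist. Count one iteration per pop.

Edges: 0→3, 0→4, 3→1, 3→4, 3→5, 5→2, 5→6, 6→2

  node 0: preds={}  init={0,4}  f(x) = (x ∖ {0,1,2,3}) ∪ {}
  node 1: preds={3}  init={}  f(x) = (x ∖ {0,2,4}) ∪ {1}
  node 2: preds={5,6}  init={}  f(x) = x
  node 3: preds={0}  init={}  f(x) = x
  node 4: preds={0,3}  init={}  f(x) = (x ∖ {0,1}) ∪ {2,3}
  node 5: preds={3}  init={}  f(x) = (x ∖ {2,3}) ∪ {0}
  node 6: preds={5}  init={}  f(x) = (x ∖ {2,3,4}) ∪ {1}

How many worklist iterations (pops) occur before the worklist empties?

Worklist (9 pops):
  #1 pop 0: in={} → {0,4} (no change)
  #2 pop 1: in={} → {1} (was {}); enqueue []
  #3 pop 2: in={} → {} (no change)
  #4 pop 3: in={0,4} → {0,4} (was {}); enqueue [1]
  #5 pop 4: in={0,4} → {2,3,4} (was {}); enqueue []
  #6 pop 5: in={0,4} → {0,4} (was {}); enqueue [2]
  #7 pop 6: in={0,4} → {0,1} (was {}); enqueue []
  #8 pop 1: in={0,4} → {1} (no change)
  #9 pop 2: in={0,1,4} → {0,1,4} (was {}); enqueue []

Fixpoint:
  val[0] = {0,4}
  val[1] = {1}
  val[2] = {0,1,4}
  val[3] = {0,4}
  val[4] = {2,3,4}
  val[5] = {0,4}
  val[6] = {0,1}

9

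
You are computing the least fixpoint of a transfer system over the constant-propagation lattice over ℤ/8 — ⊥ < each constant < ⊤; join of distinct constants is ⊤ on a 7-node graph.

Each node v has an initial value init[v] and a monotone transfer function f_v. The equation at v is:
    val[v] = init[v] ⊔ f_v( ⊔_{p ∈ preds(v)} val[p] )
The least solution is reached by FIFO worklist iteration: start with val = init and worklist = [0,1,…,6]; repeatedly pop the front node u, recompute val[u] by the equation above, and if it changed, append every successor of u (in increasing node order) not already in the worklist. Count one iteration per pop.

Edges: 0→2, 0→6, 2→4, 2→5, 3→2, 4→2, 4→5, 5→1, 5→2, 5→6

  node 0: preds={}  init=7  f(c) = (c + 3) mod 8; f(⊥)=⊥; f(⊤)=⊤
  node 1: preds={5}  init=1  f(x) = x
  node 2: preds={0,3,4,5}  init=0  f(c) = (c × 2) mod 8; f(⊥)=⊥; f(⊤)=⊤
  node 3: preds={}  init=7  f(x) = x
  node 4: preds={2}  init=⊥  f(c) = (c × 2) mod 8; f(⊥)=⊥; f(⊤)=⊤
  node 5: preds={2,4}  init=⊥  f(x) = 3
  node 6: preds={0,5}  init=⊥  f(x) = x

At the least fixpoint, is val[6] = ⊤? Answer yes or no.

Worklist (9 pops):
  #1 pop 0: in=⊥ → 7 (no change)
  #2 pop 1: in=⊥ → 1 (no change)
  #3 pop 2: in=7 → ⊤ (was 0); enqueue []
  #4 pop 3: in=⊥ → 7 (no change)
  #5 pop 4: in=⊤ → ⊤ (was ⊥); enqueue [2]
  #6 pop 5: in=⊤ → 3 (was ⊥); enqueue [1]
  #7 pop 6: in=⊤ → ⊤ (was ⊥); enqueue []
  #8 pop 2: in=⊤ → ⊤ (no change)
  #9 pop 1: in=3 → ⊤ (was 1); enqueue []

Fixpoint:
  val[0] = 7
  val[1] = ⊤
  val[2] = ⊤
  val[3] = 7
  val[4] = ⊤
  val[5] = 3
  val[6] = ⊤

yes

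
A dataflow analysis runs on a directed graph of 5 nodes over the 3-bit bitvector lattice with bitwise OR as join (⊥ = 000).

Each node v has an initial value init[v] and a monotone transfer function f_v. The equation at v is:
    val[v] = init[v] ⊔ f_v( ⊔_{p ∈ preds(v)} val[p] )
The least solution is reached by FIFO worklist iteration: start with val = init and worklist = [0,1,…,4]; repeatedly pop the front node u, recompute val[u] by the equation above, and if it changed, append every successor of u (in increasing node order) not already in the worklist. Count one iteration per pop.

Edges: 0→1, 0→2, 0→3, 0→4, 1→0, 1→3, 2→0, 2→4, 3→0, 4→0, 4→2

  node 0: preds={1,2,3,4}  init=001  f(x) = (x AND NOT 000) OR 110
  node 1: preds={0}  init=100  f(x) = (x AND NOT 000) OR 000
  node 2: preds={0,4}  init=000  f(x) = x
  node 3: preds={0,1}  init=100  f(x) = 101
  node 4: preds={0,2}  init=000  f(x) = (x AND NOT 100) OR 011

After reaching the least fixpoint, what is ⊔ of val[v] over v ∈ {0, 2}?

111

Trace (7 dequeues):
  [1] u=0 | in 100 | out 111 | prev 001 | push {}
  [2] u=1 | in 111 | out 111 | prev 100 | push {0}
  [3] u=2 | in 111 | out 111 | prev 000 | push {}
  [4] u=3 | in 111 | out 101 | prev 100 | push {}
  [5] u=4 | in 111 | out 011 | prev 000 | push {2}
  [6] u=0 | in 111 | out 111 | ==
  [7] u=2 | in 111 | out 111 | ==

Converged values:
  [0] 111
  [1] 111
  [2] 111
  [3] 101
  [4] 011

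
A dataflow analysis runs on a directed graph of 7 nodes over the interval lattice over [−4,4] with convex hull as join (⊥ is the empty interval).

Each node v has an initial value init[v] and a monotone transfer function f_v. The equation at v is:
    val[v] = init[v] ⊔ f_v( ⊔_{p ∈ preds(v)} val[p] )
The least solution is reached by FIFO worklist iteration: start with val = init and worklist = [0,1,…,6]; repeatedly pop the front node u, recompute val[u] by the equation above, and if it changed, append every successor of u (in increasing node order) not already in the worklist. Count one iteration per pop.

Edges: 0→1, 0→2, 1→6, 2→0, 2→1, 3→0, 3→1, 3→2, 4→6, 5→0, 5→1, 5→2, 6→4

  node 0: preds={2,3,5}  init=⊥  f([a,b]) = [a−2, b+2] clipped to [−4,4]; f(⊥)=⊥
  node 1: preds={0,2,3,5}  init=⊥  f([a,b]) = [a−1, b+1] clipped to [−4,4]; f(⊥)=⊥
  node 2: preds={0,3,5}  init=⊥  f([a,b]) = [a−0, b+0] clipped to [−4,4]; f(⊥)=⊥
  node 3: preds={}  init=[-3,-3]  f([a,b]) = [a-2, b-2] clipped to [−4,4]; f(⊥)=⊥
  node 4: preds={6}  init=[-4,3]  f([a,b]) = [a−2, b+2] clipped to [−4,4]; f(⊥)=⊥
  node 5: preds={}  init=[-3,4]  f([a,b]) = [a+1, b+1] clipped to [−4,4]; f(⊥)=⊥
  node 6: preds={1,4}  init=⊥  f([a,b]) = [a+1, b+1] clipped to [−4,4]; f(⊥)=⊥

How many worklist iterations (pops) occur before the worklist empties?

Trace (11 dequeues):
  [1] u=0 | in [-3,4] | out [-4,4] | prev ⊥ | push {}
  [2] u=1 | in [-4,4] | out [-4,4] | prev ⊥ | push {}
  [3] u=2 | in [-4,4] | out [-4,4] | prev ⊥ | push {0,1}
  [4] u=3 | in ⊥ | out [-3,-3] | ==
  [5] u=4 | in ⊥ | out [-4,3] | ==
  [6] u=5 | in ⊥ | out [-3,4] | ==
  [7] u=6 | in [-4,4] | out [-3,4] | prev ⊥ | push {4}
  [8] u=0 | in [-4,4] | out [-4,4] | ==
  [9] u=1 | in [-4,4] | out [-4,4] | ==
  [10] u=4 | in [-3,4] | out [-4,4] | prev [-4,3] | push {6}
  [11] u=6 | in [-4,4] | out [-3,4] | ==

Converged values:
  [0] [-4,4]
  [1] [-4,4]
  [2] [-4,4]
  [3] [-3,-3]
  [4] [-4,4]
  [5] [-3,4]
  [6] [-3,4]

11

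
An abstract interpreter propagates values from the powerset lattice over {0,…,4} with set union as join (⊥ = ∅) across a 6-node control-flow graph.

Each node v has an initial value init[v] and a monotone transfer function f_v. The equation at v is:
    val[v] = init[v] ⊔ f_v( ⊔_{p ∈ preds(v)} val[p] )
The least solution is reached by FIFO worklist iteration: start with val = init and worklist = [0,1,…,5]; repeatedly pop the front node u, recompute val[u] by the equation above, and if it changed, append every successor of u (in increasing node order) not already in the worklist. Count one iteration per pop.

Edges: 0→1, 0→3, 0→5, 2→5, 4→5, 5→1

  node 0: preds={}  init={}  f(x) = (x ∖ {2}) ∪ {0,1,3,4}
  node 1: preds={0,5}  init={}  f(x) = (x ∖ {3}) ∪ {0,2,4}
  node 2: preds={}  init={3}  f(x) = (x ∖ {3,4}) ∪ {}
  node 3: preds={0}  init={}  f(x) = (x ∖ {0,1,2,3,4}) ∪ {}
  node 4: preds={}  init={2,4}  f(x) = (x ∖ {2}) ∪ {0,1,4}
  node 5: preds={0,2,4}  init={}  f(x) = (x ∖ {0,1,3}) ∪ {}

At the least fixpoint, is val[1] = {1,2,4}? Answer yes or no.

no

Worklist (7 pops):
  #1 pop 0: in={} → {0,1,3,4} (was {}); enqueue []
  #2 pop 1: in={0,1,3,4} → {0,1,2,4} (was {}); enqueue []
  #3 pop 2: in={} → {3} (no change)
  #4 pop 3: in={0,1,3,4} → {} (no change)
  #5 pop 4: in={} → {0,1,2,4} (was {2,4}); enqueue []
  #6 pop 5: in={0,1,2,3,4} → {2,4} (was {}); enqueue [1]
  #7 pop 1: in={0,1,2,3,4} → {0,1,2,4} (no change)

Fixpoint:
  val[0] = {0,1,3,4}
  val[1] = {0,1,2,4}
  val[2] = {3}
  val[3] = {}
  val[4] = {0,1,2,4}
  val[5] = {2,4}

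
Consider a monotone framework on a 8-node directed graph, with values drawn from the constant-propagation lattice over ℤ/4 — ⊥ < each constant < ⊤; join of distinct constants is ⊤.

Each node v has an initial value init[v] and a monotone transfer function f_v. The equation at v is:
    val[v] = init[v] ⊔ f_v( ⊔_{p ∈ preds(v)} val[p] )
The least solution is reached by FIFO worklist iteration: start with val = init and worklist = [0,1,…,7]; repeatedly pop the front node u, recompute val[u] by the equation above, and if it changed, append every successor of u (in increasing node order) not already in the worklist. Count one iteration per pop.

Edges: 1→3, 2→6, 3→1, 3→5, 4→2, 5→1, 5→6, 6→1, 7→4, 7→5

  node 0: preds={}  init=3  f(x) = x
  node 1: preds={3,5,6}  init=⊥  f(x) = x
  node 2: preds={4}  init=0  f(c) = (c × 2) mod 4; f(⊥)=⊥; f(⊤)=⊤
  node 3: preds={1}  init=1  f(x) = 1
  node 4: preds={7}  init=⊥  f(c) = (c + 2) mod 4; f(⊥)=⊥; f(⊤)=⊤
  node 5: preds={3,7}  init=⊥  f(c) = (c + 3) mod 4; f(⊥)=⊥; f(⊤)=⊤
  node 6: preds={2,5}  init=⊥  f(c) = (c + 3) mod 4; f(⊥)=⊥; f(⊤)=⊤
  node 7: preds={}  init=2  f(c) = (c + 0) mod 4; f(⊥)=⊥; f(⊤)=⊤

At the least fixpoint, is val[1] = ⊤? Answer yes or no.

Trace (11 dequeues):
  [1] u=0 | in ⊥ | out 3 | ==
  [2] u=1 | in 1 | out 1 | prev ⊥ | push {}
  [3] u=2 | in ⊥ | out 0 | ==
  [4] u=3 | in 1 | out 1 | ==
  [5] u=4 | in 2 | out 0 | prev ⊥ | push {2}
  [6] u=5 | in ⊤ | out ⊤ | prev ⊥ | push {1}
  [7] u=6 | in ⊤ | out ⊤ | prev ⊥ | push {}
  [8] u=7 | in ⊥ | out 2 | ==
  [9] u=2 | in 0 | out 0 | ==
  [10] u=1 | in ⊤ | out ⊤ | prev 1 | push {3}
  [11] u=3 | in ⊤ | out 1 | ==

Converged values:
  [0] 3
  [1] ⊤
  [2] 0
  [3] 1
  [4] 0
  [5] ⊤
  [6] ⊤
  [7] 2

yes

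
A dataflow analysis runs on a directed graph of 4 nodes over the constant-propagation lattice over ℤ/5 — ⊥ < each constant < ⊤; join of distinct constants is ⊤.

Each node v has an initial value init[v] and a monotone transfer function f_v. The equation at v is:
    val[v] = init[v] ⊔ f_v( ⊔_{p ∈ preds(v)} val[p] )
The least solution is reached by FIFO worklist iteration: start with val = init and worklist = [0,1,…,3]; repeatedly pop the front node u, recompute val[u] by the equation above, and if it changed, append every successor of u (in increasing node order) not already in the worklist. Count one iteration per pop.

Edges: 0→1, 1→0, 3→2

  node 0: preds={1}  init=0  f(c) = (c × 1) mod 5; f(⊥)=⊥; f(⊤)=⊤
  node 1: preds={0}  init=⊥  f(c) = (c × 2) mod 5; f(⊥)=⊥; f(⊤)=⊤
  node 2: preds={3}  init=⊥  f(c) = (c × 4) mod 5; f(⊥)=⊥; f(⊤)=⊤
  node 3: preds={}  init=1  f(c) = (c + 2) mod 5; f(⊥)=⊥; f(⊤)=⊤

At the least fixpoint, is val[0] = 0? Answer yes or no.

yes

Iteration log — 5 steps:
  step 1. node 0  ⊔preds=⊥  new=0  stable
  step 2. node 1  ⊔preds=0  new=0  old=⊥  +wl: 0
  step 3. node 2  ⊔preds=1  new=4  old=⊥  +wl: 
  step 4. node 3  ⊔preds=⊥  new=1  stable
  step 5. node 0  ⊔preds=0  new=0  stable

Least fixpoint reached:
  node 0: 0
  node 1: 0
  node 2: 4
  node 3: 1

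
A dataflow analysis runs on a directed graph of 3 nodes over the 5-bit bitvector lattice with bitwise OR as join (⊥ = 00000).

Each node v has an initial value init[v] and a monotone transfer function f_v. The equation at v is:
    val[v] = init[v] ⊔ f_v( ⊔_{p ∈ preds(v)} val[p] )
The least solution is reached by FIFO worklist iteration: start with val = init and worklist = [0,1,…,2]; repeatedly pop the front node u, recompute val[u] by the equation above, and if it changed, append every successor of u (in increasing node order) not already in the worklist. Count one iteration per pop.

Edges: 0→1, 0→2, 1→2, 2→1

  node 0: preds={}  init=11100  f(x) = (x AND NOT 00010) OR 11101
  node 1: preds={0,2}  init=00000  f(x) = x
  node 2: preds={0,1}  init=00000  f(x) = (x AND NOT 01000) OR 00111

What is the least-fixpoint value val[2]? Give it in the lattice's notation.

10111

Iteration log — 5 steps:
  step 1. node 0  ⊔preds=00000  new=11101  old=11100  +wl: 
  step 2. node 1  ⊔preds=11101  new=11101  old=00000  +wl: 
  step 3. node 2  ⊔preds=11101  new=10111  old=00000  +wl: 1
  step 4. node 1  ⊔preds=11111  new=11111  old=11101  +wl: 2
  step 5. node 2  ⊔preds=11111  new=10111  stable

Least fixpoint reached:
  node 0: 11101
  node 1: 11111
  node 2: 10111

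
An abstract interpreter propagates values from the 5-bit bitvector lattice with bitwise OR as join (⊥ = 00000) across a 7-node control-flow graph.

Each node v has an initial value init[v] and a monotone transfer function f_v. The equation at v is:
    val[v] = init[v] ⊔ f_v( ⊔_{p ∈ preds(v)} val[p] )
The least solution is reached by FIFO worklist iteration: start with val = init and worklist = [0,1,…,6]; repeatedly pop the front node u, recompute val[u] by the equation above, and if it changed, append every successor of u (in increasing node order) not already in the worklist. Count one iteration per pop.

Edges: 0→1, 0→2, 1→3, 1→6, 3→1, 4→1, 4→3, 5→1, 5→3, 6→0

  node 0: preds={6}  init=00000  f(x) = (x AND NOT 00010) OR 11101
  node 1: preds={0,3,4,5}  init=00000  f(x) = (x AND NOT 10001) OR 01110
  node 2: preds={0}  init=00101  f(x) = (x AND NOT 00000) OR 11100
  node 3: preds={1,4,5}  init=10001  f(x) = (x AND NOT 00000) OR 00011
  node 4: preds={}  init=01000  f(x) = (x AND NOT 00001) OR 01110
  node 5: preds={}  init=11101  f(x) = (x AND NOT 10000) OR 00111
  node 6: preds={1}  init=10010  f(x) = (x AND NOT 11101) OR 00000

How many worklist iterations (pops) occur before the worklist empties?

Iteration log — 9 steps:
  step 1. node 0  ⊔preds=10010  new=11101  old=00000  +wl: 
  step 2. node 1  ⊔preds=11101  new=01110  old=00000  +wl: 
  step 3. node 2  ⊔preds=11101  new=11101  old=00101  +wl: 
  step 4. node 3  ⊔preds=11111  new=11111  old=10001  +wl: 1
  step 5. node 4  ⊔preds=00000  new=01110  old=01000  +wl: 3
  step 6. node 5  ⊔preds=00000  new=11111  old=11101  +wl: 
  step 7. node 6  ⊔preds=01110  new=10010  stable
  step 8. node 1  ⊔preds=11111  new=01110  stable
  step 9. node 3  ⊔preds=11111  new=11111  stable

Least fixpoint reached:
  node 0: 11101
  node 1: 01110
  node 2: 11101
  node 3: 11111
  node 4: 01110
  node 5: 11111
  node 6: 10010

9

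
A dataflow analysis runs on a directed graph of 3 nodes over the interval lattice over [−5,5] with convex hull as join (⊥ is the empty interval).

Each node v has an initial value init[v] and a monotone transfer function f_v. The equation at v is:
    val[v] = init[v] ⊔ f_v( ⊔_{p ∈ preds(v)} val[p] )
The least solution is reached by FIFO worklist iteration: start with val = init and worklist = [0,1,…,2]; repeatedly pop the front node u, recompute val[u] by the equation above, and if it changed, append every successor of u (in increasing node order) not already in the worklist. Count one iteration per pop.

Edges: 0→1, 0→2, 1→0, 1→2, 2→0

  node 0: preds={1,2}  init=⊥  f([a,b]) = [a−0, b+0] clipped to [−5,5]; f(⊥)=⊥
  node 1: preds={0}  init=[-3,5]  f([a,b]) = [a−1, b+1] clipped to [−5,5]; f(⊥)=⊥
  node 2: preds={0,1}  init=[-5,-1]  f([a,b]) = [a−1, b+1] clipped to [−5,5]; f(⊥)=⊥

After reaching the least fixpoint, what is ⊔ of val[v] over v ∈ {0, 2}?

Iteration log — 4 steps:
  step 1. node 0  ⊔preds=[-5,5]  new=[-5,5]  old=⊥  +wl: 
  step 2. node 1  ⊔preds=[-5,5]  new=[-5,5]  old=[-3,5]  +wl: 0
  step 3. node 2  ⊔preds=[-5,5]  new=[-5,5]  old=[-5,-1]  +wl: 
  step 4. node 0  ⊔preds=[-5,5]  new=[-5,5]  stable

Least fixpoint reached:
  node 0: [-5,5]
  node 1: [-5,5]
  node 2: [-5,5]

[-5,5]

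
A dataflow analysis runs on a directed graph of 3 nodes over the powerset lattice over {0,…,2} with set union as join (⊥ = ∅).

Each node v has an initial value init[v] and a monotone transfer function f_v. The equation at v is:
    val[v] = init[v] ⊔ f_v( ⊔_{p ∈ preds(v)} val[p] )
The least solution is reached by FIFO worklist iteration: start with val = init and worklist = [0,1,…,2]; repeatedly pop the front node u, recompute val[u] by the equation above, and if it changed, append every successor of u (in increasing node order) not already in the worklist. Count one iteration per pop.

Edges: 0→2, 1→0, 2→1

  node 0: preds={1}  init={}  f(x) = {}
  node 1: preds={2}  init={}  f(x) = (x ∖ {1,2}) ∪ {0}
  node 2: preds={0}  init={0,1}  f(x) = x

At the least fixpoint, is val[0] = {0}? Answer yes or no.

Worklist (4 pops):
  #1 pop 0: in={} → {} (no change)
  #2 pop 1: in={0,1} → {0} (was {}); enqueue [0]
  #3 pop 2: in={} → {0,1} (no change)
  #4 pop 0: in={0} → {} (no change)

Fixpoint:
  val[0] = {}
  val[1] = {0}
  val[2] = {0,1}

no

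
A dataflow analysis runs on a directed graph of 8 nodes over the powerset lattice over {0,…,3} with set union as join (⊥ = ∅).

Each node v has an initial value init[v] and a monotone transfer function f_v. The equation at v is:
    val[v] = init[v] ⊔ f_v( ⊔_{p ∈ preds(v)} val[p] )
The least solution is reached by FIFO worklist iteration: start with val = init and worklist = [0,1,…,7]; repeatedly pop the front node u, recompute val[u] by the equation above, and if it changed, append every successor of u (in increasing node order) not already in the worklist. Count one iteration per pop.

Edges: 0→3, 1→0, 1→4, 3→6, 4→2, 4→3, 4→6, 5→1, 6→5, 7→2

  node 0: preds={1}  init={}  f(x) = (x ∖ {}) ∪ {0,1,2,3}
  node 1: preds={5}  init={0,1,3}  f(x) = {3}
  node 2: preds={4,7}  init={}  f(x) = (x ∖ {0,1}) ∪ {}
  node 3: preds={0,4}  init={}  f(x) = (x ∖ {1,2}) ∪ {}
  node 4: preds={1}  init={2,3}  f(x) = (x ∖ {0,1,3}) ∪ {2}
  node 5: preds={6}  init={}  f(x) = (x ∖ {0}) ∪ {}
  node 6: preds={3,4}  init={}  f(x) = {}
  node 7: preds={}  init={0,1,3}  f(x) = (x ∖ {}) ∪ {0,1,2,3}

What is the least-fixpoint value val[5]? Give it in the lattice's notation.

{}

Worklist (9 pops):
  #1 pop 0: in={0,1,3} → {0,1,2,3} (was {}); enqueue []
  #2 pop 1: in={} → {0,1,3} (no change)
  #3 pop 2: in={0,1,2,3} → {2,3} (was {}); enqueue []
  #4 pop 3: in={0,1,2,3} → {0,3} (was {}); enqueue []
  #5 pop 4: in={0,1,3} → {2,3} (no change)
  #6 pop 5: in={} → {} (no change)
  #7 pop 6: in={0,2,3} → {} (no change)
  #8 pop 7: in={} → {0,1,2,3} (was {0,1,3}); enqueue [2]
  #9 pop 2: in={0,1,2,3} → {2,3} (no change)

Fixpoint:
  val[0] = {0,1,2,3}
  val[1] = {0,1,3}
  val[2] = {2,3}
  val[3] = {0,3}
  val[4] = {2,3}
  val[5] = {}
  val[6] = {}
  val[7] = {0,1,2,3}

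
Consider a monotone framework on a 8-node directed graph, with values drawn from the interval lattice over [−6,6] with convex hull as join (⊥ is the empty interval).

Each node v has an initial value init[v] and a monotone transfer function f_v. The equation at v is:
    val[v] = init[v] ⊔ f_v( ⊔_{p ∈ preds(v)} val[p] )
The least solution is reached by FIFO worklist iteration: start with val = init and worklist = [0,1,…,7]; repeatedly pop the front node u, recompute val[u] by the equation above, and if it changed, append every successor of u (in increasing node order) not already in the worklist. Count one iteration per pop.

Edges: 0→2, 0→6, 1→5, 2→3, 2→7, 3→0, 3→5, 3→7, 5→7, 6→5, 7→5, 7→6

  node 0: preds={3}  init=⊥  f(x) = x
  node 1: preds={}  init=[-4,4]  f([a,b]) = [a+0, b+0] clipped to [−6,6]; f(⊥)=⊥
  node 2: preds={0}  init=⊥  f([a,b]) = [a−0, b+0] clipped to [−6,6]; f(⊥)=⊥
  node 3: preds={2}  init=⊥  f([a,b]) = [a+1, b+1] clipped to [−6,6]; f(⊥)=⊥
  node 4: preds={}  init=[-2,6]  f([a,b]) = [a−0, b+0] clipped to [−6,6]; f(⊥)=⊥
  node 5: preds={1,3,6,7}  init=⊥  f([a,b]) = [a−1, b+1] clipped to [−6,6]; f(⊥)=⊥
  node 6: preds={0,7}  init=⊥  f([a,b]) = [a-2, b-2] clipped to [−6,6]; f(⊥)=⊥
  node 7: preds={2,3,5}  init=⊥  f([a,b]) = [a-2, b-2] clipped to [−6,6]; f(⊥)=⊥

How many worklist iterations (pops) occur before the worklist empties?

12

Worklist (12 pops):
  #1 pop 0: in=⊥ → ⊥ (no change)
  #2 pop 1: in=⊥ → [-4,4] (no change)
  #3 pop 2: in=⊥ → ⊥ (no change)
  #4 pop 3: in=⊥ → ⊥ (no change)
  #5 pop 4: in=⊥ → [-2,6] (no change)
  #6 pop 5: in=[-4,4] → [-5,5] (was ⊥); enqueue []
  #7 pop 6: in=⊥ → ⊥ (no change)
  #8 pop 7: in=[-5,5] → [-6,3] (was ⊥); enqueue [5,6]
  #9 pop 5: in=[-6,4] → [-6,5] (was [-5,5]); enqueue [7]
  #10 pop 6: in=[-6,3] → [-6,1] (was ⊥); enqueue [5]
  #11 pop 7: in=[-6,5] → [-6,3] (no change)
  #12 pop 5: in=[-6,4] → [-6,5] (no change)

Fixpoint:
  val[0] = ⊥
  val[1] = [-4,4]
  val[2] = ⊥
  val[3] = ⊥
  val[4] = [-2,6]
  val[5] = [-6,5]
  val[6] = [-6,1]
  val[7] = [-6,3]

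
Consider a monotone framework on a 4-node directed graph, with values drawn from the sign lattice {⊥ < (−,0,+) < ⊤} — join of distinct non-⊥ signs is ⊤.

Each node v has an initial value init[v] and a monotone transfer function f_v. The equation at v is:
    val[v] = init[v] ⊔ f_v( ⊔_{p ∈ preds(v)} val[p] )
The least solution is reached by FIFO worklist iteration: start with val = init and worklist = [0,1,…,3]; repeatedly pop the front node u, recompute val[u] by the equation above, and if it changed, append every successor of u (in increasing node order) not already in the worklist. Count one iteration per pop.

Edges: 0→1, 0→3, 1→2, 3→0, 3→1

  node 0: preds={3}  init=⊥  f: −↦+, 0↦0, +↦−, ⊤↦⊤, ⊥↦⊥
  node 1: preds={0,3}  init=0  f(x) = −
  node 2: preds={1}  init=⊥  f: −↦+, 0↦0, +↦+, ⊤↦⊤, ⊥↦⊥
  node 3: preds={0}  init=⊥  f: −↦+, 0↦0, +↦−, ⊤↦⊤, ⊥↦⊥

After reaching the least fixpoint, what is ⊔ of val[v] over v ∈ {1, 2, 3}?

⊤

Trace (4 dequeues):
  [1] u=0 | in ⊥ | out ⊥ | ==
  [2] u=1 | in ⊥ | out ⊤ | prev 0 | push {}
  [3] u=2 | in ⊤ | out ⊤ | prev ⊥ | push {}
  [4] u=3 | in ⊥ | out ⊥ | ==

Converged values:
  [0] ⊥
  [1] ⊤
  [2] ⊤
  [3] ⊥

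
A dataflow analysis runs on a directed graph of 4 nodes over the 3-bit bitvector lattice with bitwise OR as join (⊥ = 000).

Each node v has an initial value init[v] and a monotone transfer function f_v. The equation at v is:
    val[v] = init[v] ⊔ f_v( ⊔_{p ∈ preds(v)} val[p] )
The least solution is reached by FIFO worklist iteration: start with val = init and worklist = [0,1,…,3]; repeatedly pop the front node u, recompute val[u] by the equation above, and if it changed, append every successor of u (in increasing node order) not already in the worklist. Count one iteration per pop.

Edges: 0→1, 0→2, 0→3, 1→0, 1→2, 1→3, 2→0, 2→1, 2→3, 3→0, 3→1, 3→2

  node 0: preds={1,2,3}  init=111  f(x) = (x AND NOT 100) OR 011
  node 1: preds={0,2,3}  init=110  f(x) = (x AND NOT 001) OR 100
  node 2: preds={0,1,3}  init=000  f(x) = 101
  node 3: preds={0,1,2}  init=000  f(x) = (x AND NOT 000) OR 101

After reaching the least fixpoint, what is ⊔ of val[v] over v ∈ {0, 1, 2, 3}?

111

Worklist (7 pops):
  #1 pop 0: in=110 → 111 (no change)
  #2 pop 1: in=111 → 110 (no change)
  #3 pop 2: in=111 → 101 (was 000); enqueue [0,1]
  #4 pop 3: in=111 → 111 (was 000); enqueue [2]
  #5 pop 0: in=111 → 111 (no change)
  #6 pop 1: in=111 → 110 (no change)
  #7 pop 2: in=111 → 101 (no change)

Fixpoint:
  val[0] = 111
  val[1] = 110
  val[2] = 101
  val[3] = 111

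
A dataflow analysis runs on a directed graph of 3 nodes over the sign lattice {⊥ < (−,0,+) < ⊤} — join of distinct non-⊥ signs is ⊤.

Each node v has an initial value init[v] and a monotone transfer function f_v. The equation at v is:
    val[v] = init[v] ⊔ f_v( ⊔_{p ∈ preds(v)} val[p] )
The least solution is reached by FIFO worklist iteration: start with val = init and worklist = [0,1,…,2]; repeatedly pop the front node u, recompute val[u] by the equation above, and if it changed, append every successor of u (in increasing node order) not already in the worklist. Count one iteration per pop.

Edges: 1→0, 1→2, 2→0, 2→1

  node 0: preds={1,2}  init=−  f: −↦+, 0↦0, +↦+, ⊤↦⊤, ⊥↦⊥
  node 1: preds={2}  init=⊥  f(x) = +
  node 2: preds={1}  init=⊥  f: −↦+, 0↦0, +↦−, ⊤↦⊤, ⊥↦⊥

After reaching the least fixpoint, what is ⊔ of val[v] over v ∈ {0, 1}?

⊤

Trace (5 dequeues):
  [1] u=0 | in ⊥ | out − | ==
  [2] u=1 | in ⊥ | out + | prev ⊥ | push {0}
  [3] u=2 | in + | out − | prev ⊥ | push {1}
  [4] u=0 | in ⊤ | out ⊤ | prev − | push {}
  [5] u=1 | in − | out + | ==

Converged values:
  [0] ⊤
  [1] +
  [2] −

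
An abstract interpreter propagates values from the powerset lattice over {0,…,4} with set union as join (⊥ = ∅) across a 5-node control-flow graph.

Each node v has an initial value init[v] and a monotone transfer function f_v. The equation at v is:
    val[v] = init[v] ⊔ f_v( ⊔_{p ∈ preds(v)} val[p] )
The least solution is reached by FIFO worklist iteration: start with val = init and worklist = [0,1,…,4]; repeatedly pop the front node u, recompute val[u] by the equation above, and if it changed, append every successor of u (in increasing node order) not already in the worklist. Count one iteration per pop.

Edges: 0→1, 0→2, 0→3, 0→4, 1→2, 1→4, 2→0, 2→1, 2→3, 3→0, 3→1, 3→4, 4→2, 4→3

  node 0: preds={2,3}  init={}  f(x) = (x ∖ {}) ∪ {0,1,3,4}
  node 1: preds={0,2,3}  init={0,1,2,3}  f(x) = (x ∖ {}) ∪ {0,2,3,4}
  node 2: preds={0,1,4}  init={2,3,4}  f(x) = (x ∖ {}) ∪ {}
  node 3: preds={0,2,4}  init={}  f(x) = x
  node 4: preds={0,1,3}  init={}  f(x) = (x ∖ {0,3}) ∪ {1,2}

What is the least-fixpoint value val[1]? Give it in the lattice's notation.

Trace (9 dequeues):
  [1] u=0 | in {2,3,4} | out {0,1,2,3,4} | prev {} | push {}
  [2] u=1 | in {0,1,2,3,4} | out {0,1,2,3,4} | prev {0,1,2,3} | push {}
  [3] u=2 | in {0,1,2,3,4} | out {0,1,2,3,4} | prev {2,3,4} | push {0,1}
  [4] u=3 | in {0,1,2,3,4} | out {0,1,2,3,4} | prev {} | push {}
  [5] u=4 | in {0,1,2,3,4} | out {1,2,4} | prev {} | push {2,3}
  [6] u=0 | in {0,1,2,3,4} | out {0,1,2,3,4} | ==
  [7] u=1 | in {0,1,2,3,4} | out {0,1,2,3,4} | ==
  [8] u=2 | in {0,1,2,3,4} | out {0,1,2,3,4} | ==
  [9] u=3 | in {0,1,2,3,4} | out {0,1,2,3,4} | ==

Converged values:
  [0] {0,1,2,3,4}
  [1] {0,1,2,3,4}
  [2] {0,1,2,3,4}
  [3] {0,1,2,3,4}
  [4] {1,2,4}

{0,1,2,3,4}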